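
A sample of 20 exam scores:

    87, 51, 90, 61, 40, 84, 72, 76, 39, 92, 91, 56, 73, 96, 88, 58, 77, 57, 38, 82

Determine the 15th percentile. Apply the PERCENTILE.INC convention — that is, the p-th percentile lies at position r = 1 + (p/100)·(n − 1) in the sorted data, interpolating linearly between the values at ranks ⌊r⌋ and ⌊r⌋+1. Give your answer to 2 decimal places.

Sorted: 38, 39, 40, 51, 56, 57, 58, 61, 72, 73, 76, 77, 82, 84, 87, 88, 90, 91, 92, 96.
n = 20.
r = 1 + (15/100)·(20 − 1) = 1 + 2.85 = 3.85.
Rank 3 is 40 and rank 4 is 51.
Interpolate: 40 + 0.85·(51 − 40) = 40 + 0.85·11 = 49.35.

49.35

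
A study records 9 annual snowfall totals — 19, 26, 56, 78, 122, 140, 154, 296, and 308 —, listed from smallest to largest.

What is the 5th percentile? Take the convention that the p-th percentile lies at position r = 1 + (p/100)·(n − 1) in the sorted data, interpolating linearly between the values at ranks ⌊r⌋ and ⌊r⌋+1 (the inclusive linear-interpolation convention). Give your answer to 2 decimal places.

n = 9.
r = 1 + (5/100)·(9 − 1) = 1 + 0.4 = 1.4.
Rank 1 is 19 and rank 2 is 26.
Interpolate: 19 + 0.4·(26 − 19) = 19 + 0.4·7 = 21.8.

21.80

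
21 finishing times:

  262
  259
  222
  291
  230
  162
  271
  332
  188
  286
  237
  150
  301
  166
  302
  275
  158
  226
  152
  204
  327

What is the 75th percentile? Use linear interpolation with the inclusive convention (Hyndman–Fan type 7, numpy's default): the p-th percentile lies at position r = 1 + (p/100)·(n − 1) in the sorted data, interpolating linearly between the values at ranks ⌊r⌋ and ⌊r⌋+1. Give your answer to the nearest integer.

286

Sorted: 150, 152, 158, 162, 166, 188, 204, 222, 226, 230, 237, 259, 262, 271, 275, 286, 291, 301, 302, 327, 332.
n = 21.
r = 1 + (75/100)·(21 − 1) = 1 + 15 = 16.
r is an integer, so P75 is the value at rank 16: 286.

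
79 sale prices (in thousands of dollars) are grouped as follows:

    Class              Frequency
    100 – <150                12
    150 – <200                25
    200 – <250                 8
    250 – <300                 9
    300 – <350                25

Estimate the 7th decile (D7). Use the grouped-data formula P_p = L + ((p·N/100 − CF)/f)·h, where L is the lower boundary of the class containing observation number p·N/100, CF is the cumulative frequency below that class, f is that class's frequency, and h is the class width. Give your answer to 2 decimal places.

302.60

N = 79; target position k = 70/100 · 79 = 55.3.
Cumulative frequencies: 12, 37, 45, 54, 79.
Observation 55.3 falls in the class 300 – <350.
L = 300, CF = 54, f = 25, h = 50.
P70 = 300 + ((55.3 − 54)/25)·50 = 300 + 2.6 = 302.6.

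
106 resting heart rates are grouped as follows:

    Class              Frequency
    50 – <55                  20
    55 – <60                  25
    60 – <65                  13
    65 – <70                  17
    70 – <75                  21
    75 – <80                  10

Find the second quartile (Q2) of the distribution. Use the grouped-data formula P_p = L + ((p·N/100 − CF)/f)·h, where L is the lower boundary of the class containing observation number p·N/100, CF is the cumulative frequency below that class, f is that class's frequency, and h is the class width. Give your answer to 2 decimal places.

63.08

N = 106; target position k = 50/100 · 106 = 53.
Cumulative frequencies: 20, 45, 58, 75, 96, 106.
Observation 53 falls in the class 60 – <65.
L = 60, CF = 45, f = 13, h = 5.
P50 = 60 + ((53 − 45)/13)·5 = 60 + 3.07692 = 63.0769.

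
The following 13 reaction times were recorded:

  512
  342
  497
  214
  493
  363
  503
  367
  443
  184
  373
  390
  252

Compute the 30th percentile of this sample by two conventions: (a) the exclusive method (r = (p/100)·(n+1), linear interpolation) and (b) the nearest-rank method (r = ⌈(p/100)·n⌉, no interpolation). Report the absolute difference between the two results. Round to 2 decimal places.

4.20

Sorted: 184, 214, 252, 342, 363, 367, 373, 390, 443, 493, 497, 503, 512.
n = 13.
(a) r = 4.2; between ranks 4 (342) and 5 (363): 346.2.
(b) the nearest-rank method: rank 4 → 342.
|346.2 − 342| = 4.2.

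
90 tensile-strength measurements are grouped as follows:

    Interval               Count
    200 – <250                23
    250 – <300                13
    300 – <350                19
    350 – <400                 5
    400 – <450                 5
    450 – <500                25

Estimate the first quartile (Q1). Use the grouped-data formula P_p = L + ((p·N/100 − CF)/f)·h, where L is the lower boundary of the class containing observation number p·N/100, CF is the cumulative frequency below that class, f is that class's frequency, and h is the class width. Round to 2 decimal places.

N = 90; target position k = 25/100 · 90 = 22.5.
Cumulative frequencies: 23, 36, 55, 60, 65, 90.
Observation 22.5 falls in the class 200 – <250.
L = 200, CF = 0, f = 23, h = 50.
P25 = 200 + ((22.5 − 0)/23)·50 = 200 + 48.913 = 248.913.

248.91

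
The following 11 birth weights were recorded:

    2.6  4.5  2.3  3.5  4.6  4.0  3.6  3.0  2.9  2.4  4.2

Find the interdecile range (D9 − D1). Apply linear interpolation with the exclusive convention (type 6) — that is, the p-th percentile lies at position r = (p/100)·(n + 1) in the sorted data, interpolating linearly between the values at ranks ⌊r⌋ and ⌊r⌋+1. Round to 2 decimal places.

2.26

Sorted: 2.3, 2.4, 2.6, 2.9, 3.0, 3.5, 3.6, 4.0, 4.2, 4.5, 4.6.
n = 11.
P10: r = 1.2; ranks 1–2 are 2.3, 2.4; interpolating gives 2.32.
P90: r = 10.8; ranks 10–11 are 4.5, 4.6; interpolating gives 4.58.
Difference: 4.58 − 2.32 = 2.26.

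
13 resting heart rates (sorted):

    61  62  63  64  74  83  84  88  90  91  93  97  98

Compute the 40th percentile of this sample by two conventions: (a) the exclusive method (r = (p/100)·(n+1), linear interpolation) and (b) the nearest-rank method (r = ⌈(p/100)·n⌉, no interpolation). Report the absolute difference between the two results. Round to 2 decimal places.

3.60

n = 13.
(a) r = 5.6; between ranks 5 (74) and 6 (83): 79.4.
(b) the nearest-rank method: rank 6 → 83.
|79.4 − 83| = 3.6.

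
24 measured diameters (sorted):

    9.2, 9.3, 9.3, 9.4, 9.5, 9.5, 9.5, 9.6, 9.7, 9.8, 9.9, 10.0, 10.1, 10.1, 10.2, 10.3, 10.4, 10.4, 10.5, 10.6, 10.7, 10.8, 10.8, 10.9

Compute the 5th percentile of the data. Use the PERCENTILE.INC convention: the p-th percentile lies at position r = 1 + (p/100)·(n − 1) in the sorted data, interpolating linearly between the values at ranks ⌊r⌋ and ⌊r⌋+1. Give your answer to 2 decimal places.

n = 24.
r = 1 + (5/100)·(24 − 1) = 1 + 1.15 = 2.15.
Rank 2 is 9.3 and rank 3 is 9.3.
Interpolate: 9.3 + 0.15·(9.3 − 9.3) = 9.3 + 0.15·0 = 9.3.

9.30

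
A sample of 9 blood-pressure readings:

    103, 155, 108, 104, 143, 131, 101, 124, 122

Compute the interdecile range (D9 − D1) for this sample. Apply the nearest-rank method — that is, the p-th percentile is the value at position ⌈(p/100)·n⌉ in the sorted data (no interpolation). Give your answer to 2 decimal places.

Sorted: 101, 103, 104, 108, 122, 124, 131, 143, 155.
n = 9.
P10: rank ⌈10/100·9⌉ = 1 → 101.
P90: rank ⌈90/100·9⌉ = 9 → 155.
Difference: 155 − 101 = 54.

54.00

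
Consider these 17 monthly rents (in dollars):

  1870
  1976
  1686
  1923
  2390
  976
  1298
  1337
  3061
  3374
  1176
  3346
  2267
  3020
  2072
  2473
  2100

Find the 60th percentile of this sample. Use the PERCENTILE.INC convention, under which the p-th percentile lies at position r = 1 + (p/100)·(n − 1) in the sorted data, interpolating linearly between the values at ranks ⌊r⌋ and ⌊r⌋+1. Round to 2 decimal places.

Sorted: 976, 1176, 1298, 1337, 1686, 1870, 1923, 1976, 2072, 2100, 2267, 2390, 2473, 3020, 3061, 3346, 3374.
n = 17.
r = 1 + (60/100)·(17 − 1) = 1 + 9.6 = 10.6.
Rank 10 is 2100 and rank 11 is 2267.
Interpolate: 2100 + 0.6·(2267 − 2100) = 2100 + 0.6·167 = 2200.2.

2200.20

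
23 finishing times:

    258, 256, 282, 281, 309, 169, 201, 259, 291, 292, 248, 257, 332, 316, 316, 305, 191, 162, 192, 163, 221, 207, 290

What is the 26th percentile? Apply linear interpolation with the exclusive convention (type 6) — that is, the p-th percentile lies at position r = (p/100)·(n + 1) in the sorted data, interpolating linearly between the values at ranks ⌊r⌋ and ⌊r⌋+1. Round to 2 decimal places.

202.44

Sorted: 162, 163, 169, 191, 192, 201, 207, 221, 248, 256, 257, 258, 259, 281, 282, 290, 291, 292, 305, 309, 316, 316, 332.
n = 23.
r = (26/100)·(23 + 1) = 6.24.
Rank 6 is 201 and rank 7 is 207.
Interpolate: 201 + 0.24·(207 − 201) = 201 + 0.24·6 = 202.44.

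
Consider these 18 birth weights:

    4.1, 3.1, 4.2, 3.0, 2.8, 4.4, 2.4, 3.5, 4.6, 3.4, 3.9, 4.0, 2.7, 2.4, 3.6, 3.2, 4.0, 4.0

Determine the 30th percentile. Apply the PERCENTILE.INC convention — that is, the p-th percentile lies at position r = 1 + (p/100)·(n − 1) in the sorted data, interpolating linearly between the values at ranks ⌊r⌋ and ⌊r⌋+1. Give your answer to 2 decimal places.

Sorted: 2.4, 2.4, 2.7, 2.8, 3.0, 3.1, 3.2, 3.4, 3.5, 3.6, 3.9, 4.0, 4.0, 4.0, 4.1, 4.2, 4.4, 4.6.
n = 18.
r = 1 + (30/100)·(18 − 1) = 1 + 5.1 = 6.1.
Rank 6 is 3.1 and rank 7 is 3.2.
Interpolate: 3.1 + 0.1·(3.2 − 3.1) = 3.1 + 0.1·0.1 = 3.11.

3.11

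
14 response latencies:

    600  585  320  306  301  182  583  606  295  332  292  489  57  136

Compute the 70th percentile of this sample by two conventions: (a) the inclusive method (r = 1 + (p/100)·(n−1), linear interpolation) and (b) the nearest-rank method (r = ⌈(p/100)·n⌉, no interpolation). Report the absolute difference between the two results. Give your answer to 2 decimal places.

Sorted: 57, 136, 182, 292, 295, 301, 306, 320, 332, 489, 583, 585, 600, 606.
n = 14.
(a) r = 10.1; between ranks 10 (489) and 11 (583): 498.4.
(b) the nearest-rank method: rank 10 → 489.
|498.4 − 489| = 9.4.

9.40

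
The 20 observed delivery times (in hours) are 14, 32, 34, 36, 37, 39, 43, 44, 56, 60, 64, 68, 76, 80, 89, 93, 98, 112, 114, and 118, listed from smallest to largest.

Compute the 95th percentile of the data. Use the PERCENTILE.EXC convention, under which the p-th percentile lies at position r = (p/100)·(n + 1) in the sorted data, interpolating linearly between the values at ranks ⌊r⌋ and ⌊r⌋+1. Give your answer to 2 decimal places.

n = 20.
r = (95/100)·(20 + 1) = 19.95.
Rank 19 is 114 and rank 20 is 118.
Interpolate: 114 + 0.95·(118 − 114) = 114 + 0.95·4 = 117.8.

117.80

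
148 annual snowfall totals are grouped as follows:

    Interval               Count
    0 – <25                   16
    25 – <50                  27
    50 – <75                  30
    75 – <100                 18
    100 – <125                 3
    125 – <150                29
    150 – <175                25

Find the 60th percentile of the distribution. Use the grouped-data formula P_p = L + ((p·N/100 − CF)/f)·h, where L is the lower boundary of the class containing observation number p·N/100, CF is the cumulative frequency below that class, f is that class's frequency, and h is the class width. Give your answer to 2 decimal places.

96.94

N = 148; target position k = 60/100 · 148 = 88.8.
Cumulative frequencies: 16, 43, 73, 91, 94, 123, 148.
Observation 88.8 falls in the class 75 – <100.
L = 75, CF = 73, f = 18, h = 25.
P60 = 75 + ((88.8 − 73)/18)·25 = 75 + 21.9444 = 96.9444.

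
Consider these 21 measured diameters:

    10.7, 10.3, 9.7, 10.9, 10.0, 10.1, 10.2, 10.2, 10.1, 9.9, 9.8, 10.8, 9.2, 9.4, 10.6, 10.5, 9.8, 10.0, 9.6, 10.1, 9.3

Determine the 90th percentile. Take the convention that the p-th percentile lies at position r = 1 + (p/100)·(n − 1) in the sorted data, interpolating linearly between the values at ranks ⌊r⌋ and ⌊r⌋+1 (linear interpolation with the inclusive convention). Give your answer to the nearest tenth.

Sorted: 9.2, 9.3, 9.4, 9.6, 9.7, 9.8, 9.8, 9.9, 10.0, 10.0, 10.1, 10.1, 10.1, 10.2, 10.2, 10.3, 10.5, 10.6, 10.7, 10.8, 10.9.
n = 21.
r = 1 + (90/100)·(21 − 1) = 1 + 18 = 19.
r is an integer, so P90 is the value at rank 19: 10.7.

10.7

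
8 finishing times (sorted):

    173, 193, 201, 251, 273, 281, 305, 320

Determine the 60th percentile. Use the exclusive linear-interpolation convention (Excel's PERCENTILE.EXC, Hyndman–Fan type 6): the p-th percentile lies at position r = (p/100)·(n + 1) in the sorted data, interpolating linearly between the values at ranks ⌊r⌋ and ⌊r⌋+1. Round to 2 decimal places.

n = 8.
r = (60/100)·(8 + 1) = 5.4.
Rank 5 is 273 and rank 6 is 281.
Interpolate: 273 + 0.4·(281 − 273) = 273 + 0.4·8 = 276.2.

276.20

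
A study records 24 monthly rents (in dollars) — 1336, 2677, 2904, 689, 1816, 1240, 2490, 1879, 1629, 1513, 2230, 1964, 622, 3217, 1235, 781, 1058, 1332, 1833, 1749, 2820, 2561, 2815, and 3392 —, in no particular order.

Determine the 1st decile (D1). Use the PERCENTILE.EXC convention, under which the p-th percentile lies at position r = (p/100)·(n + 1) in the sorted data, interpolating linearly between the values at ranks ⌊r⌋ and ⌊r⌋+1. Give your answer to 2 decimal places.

Sorted: 622, 689, 781, 1058, 1235, 1240, 1332, 1336, 1513, 1629, 1749, 1816, 1833, 1879, 1964, 2230, 2490, 2561, 2677, 2815, 2820, 2904, 3217, 3392.
n = 24.
r = (10/100)·(24 + 1) = 2.5.
Rank 2 is 689 and rank 3 is 781.
Interpolate: 689 + 0.5·(781 − 689) = 689 + 0.5·92 = 735.

735.00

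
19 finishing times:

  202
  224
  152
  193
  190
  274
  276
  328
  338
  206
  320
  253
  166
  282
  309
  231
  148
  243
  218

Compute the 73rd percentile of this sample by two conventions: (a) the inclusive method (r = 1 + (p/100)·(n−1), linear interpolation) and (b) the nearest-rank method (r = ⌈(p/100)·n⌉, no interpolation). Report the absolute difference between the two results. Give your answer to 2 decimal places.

0.84

Sorted: 148, 152, 166, 190, 193, 202, 206, 218, 224, 231, 243, 253, 274, 276, 282, 309, 320, 328, 338.
n = 19.
(a) r = 14.14; between ranks 14 (276) and 15 (282): 276.84.
(b) the nearest-rank method: rank 14 → 276.
|276.84 − 276| = 0.84.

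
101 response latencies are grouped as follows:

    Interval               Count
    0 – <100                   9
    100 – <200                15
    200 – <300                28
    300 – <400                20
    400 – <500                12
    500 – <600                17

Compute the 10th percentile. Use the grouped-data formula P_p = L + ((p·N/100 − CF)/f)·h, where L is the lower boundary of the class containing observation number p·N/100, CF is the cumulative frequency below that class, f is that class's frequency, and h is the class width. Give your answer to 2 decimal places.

N = 101; target position k = 10/100 · 101 = 10.1.
Cumulative frequencies: 9, 24, 52, 72, 84, 101.
Observation 10.1 falls in the class 100 – <200.
L = 100, CF = 9, f = 15, h = 100.
P10 = 100 + ((10.1 − 9)/15)·100 = 100 + 7.33333 = 107.333.

107.33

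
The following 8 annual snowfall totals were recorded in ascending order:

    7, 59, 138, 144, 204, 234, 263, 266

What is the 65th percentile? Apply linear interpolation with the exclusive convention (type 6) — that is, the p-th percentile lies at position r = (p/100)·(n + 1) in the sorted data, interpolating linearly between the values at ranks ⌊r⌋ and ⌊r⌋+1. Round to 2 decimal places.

n = 8.
r = (65/100)·(8 + 1) = 5.85.
Rank 5 is 204 and rank 6 is 234.
Interpolate: 204 + 0.85·(234 − 204) = 204 + 0.85·30 = 229.5.

229.50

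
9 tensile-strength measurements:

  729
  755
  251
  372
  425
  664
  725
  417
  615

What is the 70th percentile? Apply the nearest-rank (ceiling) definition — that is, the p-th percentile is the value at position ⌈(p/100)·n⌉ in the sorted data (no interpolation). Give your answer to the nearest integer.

725

Sorted: 251, 372, 417, 425, 615, 664, 725, 729, 755.
n = 9.
Position = ⌈70/100 · 9⌉ = ⌈6.3⌉ = 7.
The value at rank 7 is 725.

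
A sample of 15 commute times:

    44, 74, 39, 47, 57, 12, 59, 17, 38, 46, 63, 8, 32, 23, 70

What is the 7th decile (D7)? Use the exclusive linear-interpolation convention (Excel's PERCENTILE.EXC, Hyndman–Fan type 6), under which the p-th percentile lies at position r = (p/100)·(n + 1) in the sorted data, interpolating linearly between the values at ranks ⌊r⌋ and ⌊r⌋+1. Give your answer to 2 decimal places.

57.40

Sorted: 8, 12, 17, 23, 32, 38, 39, 44, 46, 47, 57, 59, 63, 70, 74.
n = 15.
r = (70/100)·(15 + 1) = 11.2.
Rank 11 is 57 and rank 12 is 59.
Interpolate: 57 + 0.2·(59 − 57) = 57 + 0.2·2 = 57.4.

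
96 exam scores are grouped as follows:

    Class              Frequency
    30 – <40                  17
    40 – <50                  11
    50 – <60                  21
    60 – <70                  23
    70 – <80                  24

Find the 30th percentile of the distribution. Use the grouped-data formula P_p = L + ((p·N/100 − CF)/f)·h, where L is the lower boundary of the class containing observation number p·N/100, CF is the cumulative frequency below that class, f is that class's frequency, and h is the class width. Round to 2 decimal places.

50.38

N = 96; target position k = 30/100 · 96 = 28.8.
Cumulative frequencies: 17, 28, 49, 72, 96.
Observation 28.8 falls in the class 50 – <60.
L = 50, CF = 28, f = 21, h = 10.
P30 = 50 + ((28.8 − 28)/21)·10 = 50 + 0.380952 = 50.381.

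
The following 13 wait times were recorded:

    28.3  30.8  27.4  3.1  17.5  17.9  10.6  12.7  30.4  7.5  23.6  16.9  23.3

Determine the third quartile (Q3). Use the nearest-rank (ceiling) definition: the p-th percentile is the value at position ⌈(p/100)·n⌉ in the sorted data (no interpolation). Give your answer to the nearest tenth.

27.4

Sorted: 3.1, 7.5, 10.6, 12.7, 16.9, 17.5, 17.9, 23.3, 23.6, 27.4, 28.3, 30.4, 30.8.
n = 13.
Position = ⌈75/100 · 13⌉ = ⌈9.75⌉ = 10.
The value at rank 10 is 27.4.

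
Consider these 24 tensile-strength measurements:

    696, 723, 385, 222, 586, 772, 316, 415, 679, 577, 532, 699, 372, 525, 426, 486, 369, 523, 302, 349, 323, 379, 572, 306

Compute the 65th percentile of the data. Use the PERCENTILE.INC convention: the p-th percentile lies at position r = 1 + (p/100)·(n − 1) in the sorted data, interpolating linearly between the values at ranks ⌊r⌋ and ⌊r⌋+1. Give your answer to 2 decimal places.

Sorted: 222, 302, 306, 316, 323, 349, 369, 372, 379, 385, 415, 426, 486, 523, 525, 532, 572, 577, 586, 679, 696, 699, 723, 772.
n = 24.
r = 1 + (65/100)·(24 − 1) = 1 + 14.95 = 15.95.
Rank 15 is 525 and rank 16 is 532.
Interpolate: 525 + 0.95·(532 − 525) = 525 + 0.95·7 = 531.65.

531.65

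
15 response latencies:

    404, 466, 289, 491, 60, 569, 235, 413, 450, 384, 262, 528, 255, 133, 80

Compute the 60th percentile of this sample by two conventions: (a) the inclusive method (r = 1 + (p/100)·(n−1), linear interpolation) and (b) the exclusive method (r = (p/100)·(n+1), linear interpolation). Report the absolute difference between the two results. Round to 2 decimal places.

Sorted: 60, 80, 133, 235, 255, 262, 289, 384, 404, 413, 450, 466, 491, 528, 569.
n = 15.
(a) r = 9.4; between ranks 9 (404) and 10 (413): 407.6.
(b) r = 9.6; between ranks 9 (404) and 10 (413): 409.4.
|407.6 − 409.4| = 1.8.

1.80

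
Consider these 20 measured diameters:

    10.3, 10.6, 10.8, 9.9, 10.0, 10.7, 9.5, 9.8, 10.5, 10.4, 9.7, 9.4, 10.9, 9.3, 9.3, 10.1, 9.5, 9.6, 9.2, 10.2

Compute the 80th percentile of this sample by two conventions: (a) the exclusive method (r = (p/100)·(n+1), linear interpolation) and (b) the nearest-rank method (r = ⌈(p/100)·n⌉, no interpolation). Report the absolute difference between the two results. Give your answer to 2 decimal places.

Sorted: 9.2, 9.3, 9.3, 9.4, 9.5, 9.5, 9.6, 9.7, 9.8, 9.9, 10.0, 10.1, 10.2, 10.3, 10.4, 10.5, 10.6, 10.7, 10.8, 10.9.
n = 20.
(a) r = 16.8; between ranks 16 (10.5) and 17 (10.6): 10.58.
(b) the nearest-rank method: rank 16 → 10.5.
|10.58 − 10.5| = 0.08.

0.08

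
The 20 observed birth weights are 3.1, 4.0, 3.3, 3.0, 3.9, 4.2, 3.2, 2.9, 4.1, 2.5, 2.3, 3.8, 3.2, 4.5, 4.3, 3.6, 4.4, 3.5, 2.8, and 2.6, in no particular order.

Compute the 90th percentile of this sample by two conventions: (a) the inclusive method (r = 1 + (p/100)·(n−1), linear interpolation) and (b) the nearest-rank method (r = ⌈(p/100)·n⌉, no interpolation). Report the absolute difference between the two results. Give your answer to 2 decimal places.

0.01

Sorted: 2.3, 2.5, 2.6, 2.8, 2.9, 3.0, 3.1, 3.2, 3.2, 3.3, 3.5, 3.6, 3.8, 3.9, 4.0, 4.1, 4.2, 4.3, 4.4, 4.5.
n = 20.
(a) r = 18.1; between ranks 18 (4.3) and 19 (4.4): 4.31.
(b) the nearest-rank method: rank 18 → 4.3.
|4.31 − 4.3| = 0.01.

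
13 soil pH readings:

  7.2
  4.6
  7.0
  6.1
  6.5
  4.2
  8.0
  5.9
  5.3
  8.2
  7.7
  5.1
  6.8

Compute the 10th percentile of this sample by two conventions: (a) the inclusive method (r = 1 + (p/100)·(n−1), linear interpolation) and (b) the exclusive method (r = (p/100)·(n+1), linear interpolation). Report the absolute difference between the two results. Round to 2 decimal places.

0.34

Sorted: 4.2, 4.6, 5.1, 5.3, 5.9, 6.1, 6.5, 6.8, 7.0, 7.2, 7.7, 8.0, 8.2.
n = 13.
(a) r = 2.2; between ranks 2 (4.6) and 3 (5.1): 4.7.
(b) r = 1.4; between ranks 1 (4.2) and 2 (4.6): 4.36.
|4.7 − 4.36| = 0.34.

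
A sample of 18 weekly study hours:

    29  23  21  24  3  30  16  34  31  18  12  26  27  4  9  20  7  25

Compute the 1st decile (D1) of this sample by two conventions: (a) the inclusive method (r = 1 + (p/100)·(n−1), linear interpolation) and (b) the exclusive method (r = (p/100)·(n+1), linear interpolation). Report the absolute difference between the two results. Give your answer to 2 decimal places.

2.20

Sorted: 3, 4, 7, 9, 12, 16, 18, 20, 21, 23, 24, 25, 26, 27, 29, 30, 31, 34.
n = 18.
(a) r = 2.7; between ranks 2 (4) and 3 (7): 6.1.
(b) r = 1.9; between ranks 1 (3) and 2 (4): 3.9.
|6.1 − 3.9| = 2.2.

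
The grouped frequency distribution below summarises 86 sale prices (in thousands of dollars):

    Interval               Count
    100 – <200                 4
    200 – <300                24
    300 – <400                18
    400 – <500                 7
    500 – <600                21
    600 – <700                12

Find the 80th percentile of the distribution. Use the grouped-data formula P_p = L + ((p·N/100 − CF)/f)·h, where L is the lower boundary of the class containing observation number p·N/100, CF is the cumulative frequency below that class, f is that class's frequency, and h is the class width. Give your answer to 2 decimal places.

N = 86; target position k = 80/100 · 86 = 68.8.
Cumulative frequencies: 4, 28, 46, 53, 74, 86.
Observation 68.8 falls in the class 500 – <600.
L = 500, CF = 53, f = 21, h = 100.
P80 = 500 + ((68.8 − 53)/21)·100 = 500 + 75.2381 = 575.238.

575.24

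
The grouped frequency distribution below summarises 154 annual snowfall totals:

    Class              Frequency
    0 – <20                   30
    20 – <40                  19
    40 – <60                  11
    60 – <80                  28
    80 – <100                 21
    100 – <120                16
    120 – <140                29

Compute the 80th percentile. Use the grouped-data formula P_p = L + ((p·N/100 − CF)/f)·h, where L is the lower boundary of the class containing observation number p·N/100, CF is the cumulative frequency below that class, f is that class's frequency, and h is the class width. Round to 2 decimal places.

117.75

N = 154; target position k = 80/100 · 154 = 123.2.
Cumulative frequencies: 30, 49, 60, 88, 109, 125, 154.
Observation 123.2 falls in the class 100 – <120.
L = 100, CF = 109, f = 16, h = 20.
P80 = 100 + ((123.2 − 109)/16)·20 = 100 + 17.75 = 117.75.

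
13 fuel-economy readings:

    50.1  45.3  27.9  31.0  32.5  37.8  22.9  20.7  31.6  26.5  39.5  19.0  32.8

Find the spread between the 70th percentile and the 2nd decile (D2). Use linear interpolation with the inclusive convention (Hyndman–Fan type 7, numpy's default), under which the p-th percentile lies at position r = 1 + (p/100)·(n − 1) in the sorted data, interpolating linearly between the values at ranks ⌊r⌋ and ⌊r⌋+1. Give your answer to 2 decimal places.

Sorted: 19.0, 20.7, 22.9, 26.5, 27.9, 31.0, 31.6, 32.5, 32.8, 37.8, 39.5, 45.3, 50.1.
n = 13.
P20: r = 3.4; ranks 3–4 are 22.9, 26.5; interpolating gives 24.34.
P70: r = 9.4; ranks 9–10 are 32.8, 37.8; interpolating gives 34.8.
Difference: 34.8 − 24.34 = 10.46.

10.46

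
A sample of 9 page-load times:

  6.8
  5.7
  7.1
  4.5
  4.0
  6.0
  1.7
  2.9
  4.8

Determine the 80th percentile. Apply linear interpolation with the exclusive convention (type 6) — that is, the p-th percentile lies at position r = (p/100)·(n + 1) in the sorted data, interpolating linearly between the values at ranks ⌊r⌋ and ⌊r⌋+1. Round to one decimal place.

6.8

Sorted: 1.7, 2.9, 4.0, 4.5, 4.8, 5.7, 6.0, 6.8, 7.1.
n = 9.
r = (80/100)·(9 + 1) = 8.
r is an integer, so P80 is the value at rank 8: 6.8.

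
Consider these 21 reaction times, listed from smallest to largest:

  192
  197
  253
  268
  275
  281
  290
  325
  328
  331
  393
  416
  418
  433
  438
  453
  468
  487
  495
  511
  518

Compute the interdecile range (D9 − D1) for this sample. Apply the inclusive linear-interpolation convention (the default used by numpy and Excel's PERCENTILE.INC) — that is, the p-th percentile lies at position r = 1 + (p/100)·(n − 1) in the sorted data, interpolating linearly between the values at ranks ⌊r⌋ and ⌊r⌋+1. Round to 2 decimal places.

242.00

n = 21.
P10: r = 3 (integer) → 253.
P90: r = 19 (integer) → 495.
Difference: 495 − 253 = 242.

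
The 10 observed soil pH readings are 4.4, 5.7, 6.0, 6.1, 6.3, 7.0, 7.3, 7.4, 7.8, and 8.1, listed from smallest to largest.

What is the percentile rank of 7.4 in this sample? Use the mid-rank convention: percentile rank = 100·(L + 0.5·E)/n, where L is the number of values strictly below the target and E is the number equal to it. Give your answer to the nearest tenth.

Count below 7.4: L = 7; count equal: E = 1; n = 10.
Percentile rank = 100·(7 + 0.5·1)/10 = 100·7.5/10 = 75.

75.0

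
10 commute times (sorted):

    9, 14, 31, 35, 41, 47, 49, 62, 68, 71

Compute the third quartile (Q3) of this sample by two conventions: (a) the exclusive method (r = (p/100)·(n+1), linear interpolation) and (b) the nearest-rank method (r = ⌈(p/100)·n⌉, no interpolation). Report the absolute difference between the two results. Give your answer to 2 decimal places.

1.50

n = 10.
(a) r = 8.25; between ranks 8 (62) and 9 (68): 63.5.
(b) the nearest-rank method: rank 8 → 62.
|63.5 − 62| = 1.5.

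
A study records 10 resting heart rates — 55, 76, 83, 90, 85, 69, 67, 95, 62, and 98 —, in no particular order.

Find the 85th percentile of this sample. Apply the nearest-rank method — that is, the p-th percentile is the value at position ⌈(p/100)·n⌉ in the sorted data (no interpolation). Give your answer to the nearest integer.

Sorted: 55, 62, 67, 69, 76, 83, 85, 90, 95, 98.
n = 10.
Position = ⌈85/100 · 10⌉ = ⌈8.5⌉ = 9.
The value at rank 9 is 95.

95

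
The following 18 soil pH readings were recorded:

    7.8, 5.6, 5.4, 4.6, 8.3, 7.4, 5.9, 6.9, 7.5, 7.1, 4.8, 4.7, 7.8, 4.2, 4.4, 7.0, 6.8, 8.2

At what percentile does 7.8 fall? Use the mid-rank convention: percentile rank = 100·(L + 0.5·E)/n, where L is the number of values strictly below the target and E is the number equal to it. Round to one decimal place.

83.3

Sorted: 4.2, 4.4, 4.6, 4.7, 4.8, 5.4, 5.6, 5.9, 6.8, 6.9, 7.0, 7.1, 7.4, 7.5, 7.8, 7.8, 8.2, 8.3.
Count below 7.8: L = 14; count equal: E = 2; n = 18.
Percentile rank = 100·(14 + 0.5·2)/18 = 100·15/18 = 83.33.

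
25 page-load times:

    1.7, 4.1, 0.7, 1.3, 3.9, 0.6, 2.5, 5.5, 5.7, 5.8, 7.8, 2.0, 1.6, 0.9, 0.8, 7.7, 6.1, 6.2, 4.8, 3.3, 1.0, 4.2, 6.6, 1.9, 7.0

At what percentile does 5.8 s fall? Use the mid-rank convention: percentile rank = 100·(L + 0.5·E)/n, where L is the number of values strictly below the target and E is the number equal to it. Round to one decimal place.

Sorted: 0.6, 0.7, 0.8, 0.9, 1.0, 1.3, 1.6, 1.7, 1.9, 2.0, 2.5, 3.3, 3.9, 4.1, 4.2, 4.8, 5.5, 5.7, 5.8, 6.1, 6.2, 6.6, 7.0, 7.7, 7.8.
Count below 5.8: L = 18; count equal: E = 1; n = 25.
Percentile rank = 100·(18 + 0.5·1)/25 = 100·18.5/25 = 74.

74.0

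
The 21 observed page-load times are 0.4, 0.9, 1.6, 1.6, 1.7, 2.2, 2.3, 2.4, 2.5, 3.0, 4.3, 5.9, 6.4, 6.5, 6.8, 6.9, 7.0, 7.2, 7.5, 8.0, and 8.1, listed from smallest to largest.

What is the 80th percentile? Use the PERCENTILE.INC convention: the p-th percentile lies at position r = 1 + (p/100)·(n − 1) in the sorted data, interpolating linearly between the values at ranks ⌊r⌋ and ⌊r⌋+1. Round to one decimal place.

7.0

n = 21.
r = 1 + (80/100)·(21 − 1) = 1 + 16 = 17.
r is an integer, so P80 is the value at rank 17: 7.0.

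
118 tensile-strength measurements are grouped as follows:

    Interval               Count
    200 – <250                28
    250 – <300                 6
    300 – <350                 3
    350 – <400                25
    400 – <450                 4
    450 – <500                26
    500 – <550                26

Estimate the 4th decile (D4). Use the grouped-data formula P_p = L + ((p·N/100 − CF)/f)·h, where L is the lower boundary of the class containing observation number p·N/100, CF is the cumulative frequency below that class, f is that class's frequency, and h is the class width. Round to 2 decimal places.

370.40

N = 118; target position k = 40/100 · 118 = 47.2.
Cumulative frequencies: 28, 34, 37, 62, 66, 92, 118.
Observation 47.2 falls in the class 350 – <400.
L = 350, CF = 37, f = 25, h = 50.
P40 = 350 + ((47.2 − 37)/25)·50 = 350 + 20.4 = 370.4.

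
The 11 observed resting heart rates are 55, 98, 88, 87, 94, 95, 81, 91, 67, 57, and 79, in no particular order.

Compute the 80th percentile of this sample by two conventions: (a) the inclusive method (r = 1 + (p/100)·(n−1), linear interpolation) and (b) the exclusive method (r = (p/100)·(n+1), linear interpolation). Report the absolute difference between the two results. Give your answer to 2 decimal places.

Sorted: 55, 57, 67, 79, 81, 87, 88, 91, 94, 95, 98.
n = 11.
(a) r = 9 → value at rank 9 = 94.
(b) r = 9.6; between ranks 9 (94) and 10 (95): 94.6.
|94 − 94.6| = 0.6.

0.60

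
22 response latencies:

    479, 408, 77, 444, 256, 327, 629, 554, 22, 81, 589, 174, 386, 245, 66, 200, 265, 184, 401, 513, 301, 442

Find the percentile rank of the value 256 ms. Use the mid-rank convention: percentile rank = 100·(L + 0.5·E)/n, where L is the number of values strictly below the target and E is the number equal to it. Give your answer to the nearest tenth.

Sorted: 22, 66, 77, 81, 174, 184, 200, 245, 256, 265, 301, 327, 386, 401, 408, 442, 444, 479, 513, 554, 589, 629.
Count below 256: L = 8; count equal: E = 1; n = 22.
Percentile rank = 100·(8 + 0.5·1)/22 = 100·8.5/22 = 38.64.

38.6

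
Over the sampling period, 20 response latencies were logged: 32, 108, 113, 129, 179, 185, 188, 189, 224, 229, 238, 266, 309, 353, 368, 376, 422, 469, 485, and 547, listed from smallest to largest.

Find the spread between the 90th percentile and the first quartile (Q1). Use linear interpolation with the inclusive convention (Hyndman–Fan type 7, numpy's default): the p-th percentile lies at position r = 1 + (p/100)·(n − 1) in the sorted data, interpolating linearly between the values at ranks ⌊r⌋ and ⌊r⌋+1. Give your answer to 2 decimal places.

287.10

n = 20.
P25: r = 5.75; ranks 5–6 are 179, 185; interpolating gives 183.5.
P90: r = 18.1; ranks 18–19 are 469, 485; interpolating gives 470.6.
Difference: 470.6 − 183.5 = 287.1.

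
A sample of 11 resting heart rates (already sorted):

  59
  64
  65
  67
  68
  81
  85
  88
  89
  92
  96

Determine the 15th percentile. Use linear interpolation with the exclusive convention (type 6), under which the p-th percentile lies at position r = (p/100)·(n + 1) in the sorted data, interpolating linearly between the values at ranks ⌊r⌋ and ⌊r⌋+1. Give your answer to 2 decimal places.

n = 11.
r = (15/100)·(11 + 1) = 1.8.
Rank 1 is 59 and rank 2 is 64.
Interpolate: 59 + 0.8·(64 − 59) = 59 + 0.8·5 = 63.

63.00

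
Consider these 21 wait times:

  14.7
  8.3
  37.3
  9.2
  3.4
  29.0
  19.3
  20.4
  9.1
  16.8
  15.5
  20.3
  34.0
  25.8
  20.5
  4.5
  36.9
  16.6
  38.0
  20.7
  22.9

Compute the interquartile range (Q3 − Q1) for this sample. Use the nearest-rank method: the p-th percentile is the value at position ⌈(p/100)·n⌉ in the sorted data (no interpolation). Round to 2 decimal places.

Sorted: 3.4, 4.5, 8.3, 9.1, 9.2, 14.7, 15.5, 16.6, 16.8, 19.3, 20.3, 20.4, 20.5, 20.7, 22.9, 25.8, 29.0, 34.0, 36.9, 37.3, 38.0.
n = 21.
P25: rank ⌈25/100·21⌉ = 6 → 14.7.
P75: rank ⌈75/100·21⌉ = 16 → 25.8.
Difference: 25.8 − 14.7 = 11.1.

11.10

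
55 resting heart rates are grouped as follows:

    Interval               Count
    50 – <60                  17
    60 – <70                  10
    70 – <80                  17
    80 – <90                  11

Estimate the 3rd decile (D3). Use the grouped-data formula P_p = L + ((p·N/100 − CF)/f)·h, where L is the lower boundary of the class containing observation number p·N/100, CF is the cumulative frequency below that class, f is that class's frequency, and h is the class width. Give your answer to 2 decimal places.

N = 55; target position k = 30/100 · 55 = 16.5.
Cumulative frequencies: 17, 27, 44, 55.
Observation 16.5 falls in the class 50 – <60.
L = 50, CF = 0, f = 17, h = 10.
P30 = 50 + ((16.5 − 0)/17)·10 = 50 + 9.70588 = 59.7059.

59.71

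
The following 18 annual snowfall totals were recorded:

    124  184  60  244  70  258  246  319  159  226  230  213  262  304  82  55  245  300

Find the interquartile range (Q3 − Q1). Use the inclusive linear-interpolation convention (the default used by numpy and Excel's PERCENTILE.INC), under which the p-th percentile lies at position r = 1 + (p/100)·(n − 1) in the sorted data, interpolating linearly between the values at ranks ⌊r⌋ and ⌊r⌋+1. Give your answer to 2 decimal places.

Sorted: 55, 60, 70, 82, 124, 159, 184, 213, 226, 230, 244, 245, 246, 258, 262, 300, 304, 319.
n = 18.
P25: r = 5.25; ranks 5–6 are 124, 159; interpolating gives 132.75.
P75: r = 13.75; ranks 13–14 are 246, 258; interpolating gives 255.
Difference: 255 − 132.75 = 122.25.

122.25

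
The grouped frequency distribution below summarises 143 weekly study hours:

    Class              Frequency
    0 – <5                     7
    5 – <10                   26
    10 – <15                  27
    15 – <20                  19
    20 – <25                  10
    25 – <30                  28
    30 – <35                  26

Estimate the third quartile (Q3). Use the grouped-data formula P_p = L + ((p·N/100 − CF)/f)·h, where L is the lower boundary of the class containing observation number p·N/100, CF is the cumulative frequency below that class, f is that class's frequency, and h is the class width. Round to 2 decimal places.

28.26

N = 143; target position k = 75/100 · 143 = 107.25.
Cumulative frequencies: 7, 33, 60, 79, 89, 117, 143.
Observation 107.25 falls in the class 25 – <30.
L = 25, CF = 89, f = 28, h = 5.
P75 = 25 + ((107.25 − 89)/28)·5 = 25 + 3.25893 = 28.2589.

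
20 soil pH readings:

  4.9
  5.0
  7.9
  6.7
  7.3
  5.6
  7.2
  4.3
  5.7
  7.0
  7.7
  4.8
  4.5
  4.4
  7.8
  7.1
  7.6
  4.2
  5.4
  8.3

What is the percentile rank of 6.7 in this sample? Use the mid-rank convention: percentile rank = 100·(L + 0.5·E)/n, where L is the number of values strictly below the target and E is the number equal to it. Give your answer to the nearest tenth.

52.5

Sorted: 4.2, 4.3, 4.4, 4.5, 4.8, 4.9, 5.0, 5.4, 5.6, 5.7, 6.7, 7.0, 7.1, 7.2, 7.3, 7.6, 7.7, 7.8, 7.9, 8.3.
Count below 6.7: L = 10; count equal: E = 1; n = 20.
Percentile rank = 100·(10 + 0.5·1)/20 = 100·10.5/20 = 52.5.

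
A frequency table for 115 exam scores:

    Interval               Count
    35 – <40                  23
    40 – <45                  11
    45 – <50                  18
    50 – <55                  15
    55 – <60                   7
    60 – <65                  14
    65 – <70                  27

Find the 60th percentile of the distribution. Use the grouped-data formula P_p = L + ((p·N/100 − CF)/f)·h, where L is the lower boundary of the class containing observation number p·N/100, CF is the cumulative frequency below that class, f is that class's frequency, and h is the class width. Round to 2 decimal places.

N = 115; target position k = 60/100 · 115 = 69.
Cumulative frequencies: 23, 34, 52, 67, 74, 88, 115.
Observation 69 falls in the class 55 – <60.
L = 55, CF = 67, f = 7, h = 5.
P60 = 55 + ((69 − 67)/7)·5 = 55 + 1.42857 = 56.4286.

56.43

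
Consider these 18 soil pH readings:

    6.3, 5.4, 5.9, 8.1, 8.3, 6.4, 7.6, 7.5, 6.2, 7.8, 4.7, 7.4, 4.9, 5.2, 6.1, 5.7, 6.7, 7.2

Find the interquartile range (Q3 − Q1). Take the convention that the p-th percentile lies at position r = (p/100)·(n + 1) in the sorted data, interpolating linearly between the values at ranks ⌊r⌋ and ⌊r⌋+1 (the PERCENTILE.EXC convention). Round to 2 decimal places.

1.90

Sorted: 4.7, 4.9, 5.2, 5.4, 5.7, 5.9, 6.1, 6.2, 6.3, 6.4, 6.7, 7.2, 7.4, 7.5, 7.6, 7.8, 8.1, 8.3.
n = 18.
P25: r = 4.75; ranks 4–5 are 5.4, 5.7; interpolating gives 5.625.
P75: r = 14.25; ranks 14–15 are 7.5, 7.6; interpolating gives 7.525.
Difference: 7.525 − 5.625 = 1.9.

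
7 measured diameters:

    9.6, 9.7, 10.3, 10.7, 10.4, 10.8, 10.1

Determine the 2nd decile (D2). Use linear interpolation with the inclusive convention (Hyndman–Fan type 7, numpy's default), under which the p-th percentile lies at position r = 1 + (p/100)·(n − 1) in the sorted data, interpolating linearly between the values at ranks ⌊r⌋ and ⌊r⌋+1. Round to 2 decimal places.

9.78

Sorted: 9.6, 9.7, 10.1, 10.3, 10.4, 10.7, 10.8.
n = 7.
r = 1 + (20/100)·(7 − 1) = 1 + 1.2 = 2.2.
Rank 2 is 9.7 and rank 3 is 10.1.
Interpolate: 9.7 + 0.2·(10.1 − 9.7) = 9.7 + 0.2·0.4 = 9.78.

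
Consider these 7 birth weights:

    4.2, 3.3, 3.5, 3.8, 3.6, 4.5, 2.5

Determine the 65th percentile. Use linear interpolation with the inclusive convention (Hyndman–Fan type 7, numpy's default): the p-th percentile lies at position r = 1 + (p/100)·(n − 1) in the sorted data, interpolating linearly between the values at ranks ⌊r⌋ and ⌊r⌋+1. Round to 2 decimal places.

3.78

Sorted: 2.5, 3.3, 3.5, 3.6, 3.8, 4.2, 4.5.
n = 7.
r = 1 + (65/100)·(7 − 1) = 1 + 3.9 = 4.9.
Rank 4 is 3.6 and rank 5 is 3.8.
Interpolate: 3.6 + 0.9·(3.8 − 3.6) = 3.6 + 0.9·0.2 = 3.78.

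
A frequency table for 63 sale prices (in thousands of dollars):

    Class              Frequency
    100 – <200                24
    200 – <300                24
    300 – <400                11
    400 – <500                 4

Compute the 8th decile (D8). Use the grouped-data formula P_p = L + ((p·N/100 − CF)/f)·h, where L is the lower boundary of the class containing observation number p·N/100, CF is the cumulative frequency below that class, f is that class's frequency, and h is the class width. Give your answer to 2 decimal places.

N = 63; target position k = 80/100 · 63 = 50.4.
Cumulative frequencies: 24, 48, 59, 63.
Observation 50.4 falls in the class 300 – <400.
L = 300, CF = 48, f = 11, h = 100.
P80 = 300 + ((50.4 − 48)/11)·100 = 300 + 21.8182 = 321.818.

321.82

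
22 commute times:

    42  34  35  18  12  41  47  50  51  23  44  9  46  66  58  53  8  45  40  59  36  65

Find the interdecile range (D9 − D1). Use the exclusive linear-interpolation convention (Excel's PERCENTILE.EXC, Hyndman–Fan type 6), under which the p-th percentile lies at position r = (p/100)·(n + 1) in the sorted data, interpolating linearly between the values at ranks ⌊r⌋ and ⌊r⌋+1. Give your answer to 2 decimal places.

53.30

Sorted: 8, 9, 12, 18, 23, 34, 35, 36, 40, 41, 42, 44, 45, 46, 47, 50, 51, 53, 58, 59, 65, 66.
n = 22.
P10: r = 2.3; ranks 2–3 are 9, 12; interpolating gives 9.9.
P90: r = 20.7; ranks 20–21 are 59, 65; interpolating gives 63.2.
Difference: 63.2 − 9.9 = 53.3.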